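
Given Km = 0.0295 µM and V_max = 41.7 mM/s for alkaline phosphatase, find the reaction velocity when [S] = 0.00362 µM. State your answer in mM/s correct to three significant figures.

v = Vmax·[S]/(Km + [S]) = 41.7 × 0.00362 / (0.0295 + 0.00362)
  = 0.1510 / 0.03312 = 4.56 mM/s.

4.56 mM/s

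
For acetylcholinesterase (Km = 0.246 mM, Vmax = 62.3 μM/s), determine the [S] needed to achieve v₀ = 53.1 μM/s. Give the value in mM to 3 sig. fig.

1.42 mM

Rearranging v = Vmax[S]/(Km+[S]) gives [S] = Km·v/(Vmax − v).
[S] = 0.246 × 53.1 / (62.3 − 53.1) = 13.06/9.200 = 1.42 mM.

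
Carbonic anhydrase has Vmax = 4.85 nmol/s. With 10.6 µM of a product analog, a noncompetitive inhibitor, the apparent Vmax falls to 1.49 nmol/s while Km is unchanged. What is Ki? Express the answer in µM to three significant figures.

4.70 µM

Noncompetitive: Vmax,app = Vmax/α with α = 1 + [I]/Ki.
α = Vmax/Vmax,app = 4.85/1.49 = 3.255.
Since α = 1 + [I]/Ki, [I]/Ki = 3.255 − 1 = 2.255 and Ki = 10.6/2.255 = 4.70 µM.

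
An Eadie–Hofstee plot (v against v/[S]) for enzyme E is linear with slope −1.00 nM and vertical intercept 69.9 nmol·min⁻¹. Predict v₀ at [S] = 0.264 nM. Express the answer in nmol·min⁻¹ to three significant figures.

In the Eadie–Hofstee form v = Vmax − Km·(v/[S]), the slope is −Km and the intercept is Vmax, so Km = 1.00 nM and Vmax = 69.9 nmol·min⁻¹.
v = 69.9 × 0.264/(1.00 + 0.264) = 14.6 nmol·min⁻¹.

14.6 nmol·min⁻¹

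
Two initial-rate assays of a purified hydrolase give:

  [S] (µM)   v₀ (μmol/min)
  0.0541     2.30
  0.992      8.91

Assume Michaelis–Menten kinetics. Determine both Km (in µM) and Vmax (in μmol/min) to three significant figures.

From v = Vmax[S]/(Km+[S]), each point gives Vmax = v(Km+[S])/[S].
Equating: 2.30(Km+0.0541)/0.0541 = 8.91(Km+0.992)/0.992.
42.51·Km + 2.30 = 8.982·Km + 8.91, so (42.51 − 8.982)·Km = 8.91 − 2.30.
Km = 6.610/33.53 = 0.197 µM; then Vmax = 2.30(0.197+0.0541)/0.0541 = 10.7 μmol/min.

Km = 0.197 µM; Vmax = 10.7 μmol/min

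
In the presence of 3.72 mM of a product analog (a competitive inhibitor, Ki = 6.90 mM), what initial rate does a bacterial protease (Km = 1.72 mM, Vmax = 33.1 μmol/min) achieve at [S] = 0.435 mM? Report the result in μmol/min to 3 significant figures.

With α = 1 + [I]/Ki = 1 + 3.72/6.90 = 1.539, the competitive rate law is v = Vmax[S] / (αKm + [S]).
v = 33.1×0.435 / (1.539×1.72 + 0.435) = 14.40/3.082 = 4.67 μmol/min.

4.67 μmol/min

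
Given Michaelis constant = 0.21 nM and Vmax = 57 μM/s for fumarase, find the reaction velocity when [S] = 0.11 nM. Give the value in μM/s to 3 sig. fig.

19.6 μM/s

v = Vmax·[S]/(Km + [S]) = 57 × 0.11 / (0.21 + 0.11)
  = 6.270 / 0.3200 = 19.6 μM/s.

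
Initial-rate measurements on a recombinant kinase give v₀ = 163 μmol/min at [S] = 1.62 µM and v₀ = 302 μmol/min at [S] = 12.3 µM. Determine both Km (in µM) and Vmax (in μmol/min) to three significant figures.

In reciprocal form, 1/v = (Km/Vmax)·(1/[S]) + 1/Vmax. The two points give (1/[S], 1/v) = (0.6173, 0.006135) and (0.08130, 0.003311).
Slope = (0.006135 − 0.003311)/(0.6173 − 0.08130) = 0.005268; intercept = 0.006135 − 0.005268×0.6173 = 0.002883.
Vmax = 1/intercept = 347 μmol/min; Km = slope × Vmax = 0.005268 × 347 = 1.83 µM.

Km = 1.83 µM; Vmax = 347 μmol/min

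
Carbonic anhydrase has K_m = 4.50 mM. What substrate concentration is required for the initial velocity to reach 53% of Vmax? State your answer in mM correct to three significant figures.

v/Vmax = [S]/(Km+[S]) = 0.53, so [S] = Km·0.53/(1 − 0.53) = 4.50 × 1.128.
[S] = 5.07 mM.

5.07 mM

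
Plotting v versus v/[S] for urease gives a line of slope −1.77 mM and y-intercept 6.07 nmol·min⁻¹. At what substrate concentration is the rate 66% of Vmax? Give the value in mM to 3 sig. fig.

The Eadie–Hofstee slope gives Km = 1.77 mM (slope = −Km).
v/Vmax = [S]/(Km+[S]) = 0.66 ⇒ [S] = Km·0.66/(1−0.66) = 1.77 × 1.941 = 3.44 mM.

3.44 mM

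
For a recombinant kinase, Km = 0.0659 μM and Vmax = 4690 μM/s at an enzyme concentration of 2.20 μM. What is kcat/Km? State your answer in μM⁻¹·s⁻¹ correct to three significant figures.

32300 μM⁻¹·s⁻¹

kcat = Vmax/[E]total = 4690/2.20 = 2130 s⁻¹.
kcat/Km = 2130/0.0659 = 32300 μM⁻¹·s⁻¹.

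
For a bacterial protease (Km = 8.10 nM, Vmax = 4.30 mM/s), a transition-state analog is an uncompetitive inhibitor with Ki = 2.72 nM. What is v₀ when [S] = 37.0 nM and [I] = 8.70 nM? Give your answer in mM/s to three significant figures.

With α = 1 + [I]/Ki = 1 + 8.70/2.72 = 4.199, the uncompetitive rate law is v = (Vmax/α)·[S] / (Km/α + [S]).
v = (4.30/4.199)×37.0 / (8.10/4.199 + 37.0) = 37.89/38.93 = 0.973 mM/s.

0.973 mM/s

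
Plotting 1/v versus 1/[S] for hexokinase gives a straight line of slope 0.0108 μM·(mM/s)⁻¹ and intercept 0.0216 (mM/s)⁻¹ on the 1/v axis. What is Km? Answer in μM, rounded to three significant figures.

y-intercept = 1/Vmax ⇒ Vmax = 46.3 mM/s; slope = Km/Vmax ⇒ Km = slope × Vmax.
Km = 0.0108 × 46.3 = 0.500 μM.

0.500 μM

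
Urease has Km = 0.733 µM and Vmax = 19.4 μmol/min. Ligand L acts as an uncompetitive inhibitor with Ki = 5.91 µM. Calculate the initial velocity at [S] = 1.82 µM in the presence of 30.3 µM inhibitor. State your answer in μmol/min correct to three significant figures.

With α = 1 + [I]/Ki = 1 + 30.3/5.91 = 6.127, the uncompetitive rate law is v = (Vmax/α)·[S] / (Km/α + [S]).
v = (19.4/6.127)×1.82 / (0.733/6.127 + 1.82) = 5.763/1.940 = 2.97 μmol/min.

2.97 μmol/min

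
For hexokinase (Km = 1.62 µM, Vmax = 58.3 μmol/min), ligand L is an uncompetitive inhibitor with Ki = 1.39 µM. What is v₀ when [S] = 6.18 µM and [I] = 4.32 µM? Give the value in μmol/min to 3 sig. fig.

α = 1 + [I]/Ki = 1 + 4.32/1.39 = 4.108.
For an uncompetitive inhibitor, both parameters are divided by α, giving Vmax/α and Km/α: Km,app = 0.394 µM, Vmax,app = 14.2 μmol/min.
v = Vmax,app·[S]/(Km,app + [S]) = 14.2 × 6.18/(0.394 + 6.18) = 13.3 μmol/min.

13.3 μmol/min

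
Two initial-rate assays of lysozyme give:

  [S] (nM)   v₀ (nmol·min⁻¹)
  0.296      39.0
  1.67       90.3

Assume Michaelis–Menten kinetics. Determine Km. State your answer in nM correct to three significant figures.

0.660 nM

From v = Vmax[S]/(Km+[S]), each point gives Vmax = v(Km+[S])/[S].
Equating: 39.0(Km+0.296)/0.296 = 90.3(Km+1.67)/1.67.
131.8·Km + 39.0 = 54.07·Km + 90.3, so (131.8 − 54.07)·Km = 90.3 − 39.0.
Km = 51.30/77.68 = 0.660 nM; then Vmax = 39.0(0.660+0.296)/0.296 = 126 nmol·min⁻¹.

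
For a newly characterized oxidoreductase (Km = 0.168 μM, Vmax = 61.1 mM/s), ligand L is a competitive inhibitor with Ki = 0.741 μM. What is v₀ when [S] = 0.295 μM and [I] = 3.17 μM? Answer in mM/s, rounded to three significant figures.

15.3 mM/s

α = 1 + [I]/Ki = 1 + 3.17/0.741 = 5.278.
For a competitive inhibitor, Vmax is unchanged and the apparent Km becomes α·Km: Km,app = 0.887 μM, Vmax,app = 61.1 mM/s.
v = Vmax,app·[S]/(Km,app + [S]) = 61.1 × 0.295/(0.887 + 0.295) = 15.3 mM/s.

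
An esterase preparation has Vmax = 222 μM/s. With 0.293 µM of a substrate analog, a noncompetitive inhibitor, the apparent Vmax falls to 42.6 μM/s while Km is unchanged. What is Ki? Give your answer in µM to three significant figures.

0.0696 µM

Noncompetitive: Vmax,app = Vmax/α with α = 1 + [I]/Ki.
α = Vmax/Vmax,app = 222/42.6 = 5.211.
Since α = 1 + [I]/Ki, [I]/Ki = 5.211 − 1 = 4.211 and Ki = 0.293/4.211 = 0.0696 µM.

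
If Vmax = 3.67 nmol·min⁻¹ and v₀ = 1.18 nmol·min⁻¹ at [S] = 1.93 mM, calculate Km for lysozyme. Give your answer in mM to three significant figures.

v/Vmax = 1.18/3.67 = 0.3215 = [S]/(Km+[S]).
So Km + [S] = [S]/0.3215 = 6.003 mM, giving Km = 6.003 − 1.93 = 4.07 mM.

4.07 mM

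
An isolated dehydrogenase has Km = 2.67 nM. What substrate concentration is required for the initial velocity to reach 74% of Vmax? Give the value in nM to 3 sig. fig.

7.60 nM

v/Vmax = [S]/(Km+[S]) = 0.74, so [S] = Km·0.74/(1 − 0.74) = 2.67 × 2.846.
[S] = 7.60 nM.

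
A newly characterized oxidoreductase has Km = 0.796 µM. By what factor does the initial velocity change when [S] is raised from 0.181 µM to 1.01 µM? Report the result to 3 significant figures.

3.02

Since Vmax cancels, v₂/v₁ = [S]₂(Km+[S]₁) / [S]₁(Km+[S]₂).
= 1.01×(0.796+0.181) / (0.181×(0.796+1.01)) = 0.9868/0.3269 = 3.02.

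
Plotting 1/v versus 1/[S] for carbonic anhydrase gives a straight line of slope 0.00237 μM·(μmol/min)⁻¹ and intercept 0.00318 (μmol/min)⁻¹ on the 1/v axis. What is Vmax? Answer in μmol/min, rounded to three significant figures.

The y-intercept of a Lineweaver–Burk plot equals 1/Vmax, so Vmax = 1/0.00318 = 314 μmol/min.

314 μmol/min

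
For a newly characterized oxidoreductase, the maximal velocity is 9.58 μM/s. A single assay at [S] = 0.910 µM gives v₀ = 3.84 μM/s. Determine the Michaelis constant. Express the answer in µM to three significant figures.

1.36 µM

From v = Vmax[S]/(Km+[S]), Km = [S](Vmax − v)/v.
Km = 0.910 × (9.58 − 3.84) / 3.84 = 5.223/3.84 = 1.36 µM.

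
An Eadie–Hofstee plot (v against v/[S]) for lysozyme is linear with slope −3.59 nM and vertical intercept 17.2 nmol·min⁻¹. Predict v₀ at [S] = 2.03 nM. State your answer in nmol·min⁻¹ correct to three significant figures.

6.21 nmol·min⁻¹

In the Eadie–Hofstee form v = Vmax − Km·(v/[S]), the slope is −Km and the intercept is Vmax, so Km = 3.59 nM and Vmax = 17.2 nmol·min⁻¹.
v = 17.2 × 2.03/(3.59 + 2.03) = 6.21 nmol·min⁻¹.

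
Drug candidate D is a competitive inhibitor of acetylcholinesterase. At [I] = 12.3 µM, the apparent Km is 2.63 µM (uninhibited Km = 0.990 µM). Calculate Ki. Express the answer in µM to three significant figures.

Competitive: Km,app = α·Km with α = 1 + [I]/Ki.
α = Km,app/Km = 2.63/0.990 = 2.657.
Ki = [I]/(α − 1) = 12.3/1.657 = 7.43 µM.

7.43 µM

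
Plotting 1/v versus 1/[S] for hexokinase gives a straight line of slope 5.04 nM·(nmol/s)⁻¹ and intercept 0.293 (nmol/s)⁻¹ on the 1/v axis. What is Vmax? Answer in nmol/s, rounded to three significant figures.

The y-intercept of a Lineweaver–Burk plot equals 1/Vmax, so Vmax = 1/0.293 = 3.41 nmol/s.

3.41 nmol/s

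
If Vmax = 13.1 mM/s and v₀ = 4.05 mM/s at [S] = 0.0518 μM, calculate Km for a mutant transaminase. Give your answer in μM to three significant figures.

v/Vmax = 4.05/13.1 = 0.3092 = [S]/(Km+[S]).
So Km + [S] = [S]/0.3092 = 0.1676 μM, giving Km = 0.1676 − 0.0518 = 0.116 μM.

0.116 μM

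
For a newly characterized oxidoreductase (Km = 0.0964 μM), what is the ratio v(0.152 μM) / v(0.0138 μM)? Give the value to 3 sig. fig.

4.89

The fractional saturations are [S]/(Km+[S]) = 0.0138/0.1102 = 0.1252 and 0.152/0.2484 = 0.6119.
v₂/v₁ is just their ratio: 0.6119/0.1252 = 4.89.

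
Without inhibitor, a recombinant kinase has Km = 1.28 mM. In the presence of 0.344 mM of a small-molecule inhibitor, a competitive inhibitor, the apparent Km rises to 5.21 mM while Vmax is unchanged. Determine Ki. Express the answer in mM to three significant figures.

0.112 mM

Competitive: Km,app = α·Km with α = 1 + [I]/Ki.
α = Km,app/Km = 5.21/1.28 = 4.070.
Ki = [I]/(α − 1) = 0.344/3.070 = 0.112 mM.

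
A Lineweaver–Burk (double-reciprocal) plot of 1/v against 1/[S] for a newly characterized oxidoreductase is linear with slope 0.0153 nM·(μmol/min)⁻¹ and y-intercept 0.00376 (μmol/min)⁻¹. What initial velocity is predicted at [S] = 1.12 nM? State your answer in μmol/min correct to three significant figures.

57.4 μmol/min

The y-intercept is 1/Vmax, so Vmax = 1/0.00376 = 266 μmol/min.
The slope is Km/Vmax, so Km = 0.0153 × 266 = 4.07 nM.
Then v = 266 × 1.12/(4.07 + 1.12) = 57.4 μmol/min.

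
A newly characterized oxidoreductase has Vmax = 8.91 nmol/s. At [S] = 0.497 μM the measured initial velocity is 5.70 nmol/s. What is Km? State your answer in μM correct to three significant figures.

0.280 μM

From v = Vmax[S]/(Km+[S]), Km = [S](Vmax − v)/v.
Km = 0.497 × (8.91 − 5.70) / 5.70 = 1.595/5.70 = 0.280 μM.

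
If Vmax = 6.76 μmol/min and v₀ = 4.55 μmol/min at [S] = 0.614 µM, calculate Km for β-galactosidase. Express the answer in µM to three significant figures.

0.298 µM

v/Vmax = 4.55/6.76 = 0.6731 = [S]/(Km+[S]).
So Km + [S] = [S]/0.6731 = 0.9122 µM, giving Km = 0.9122 − 0.614 = 0.298 µM.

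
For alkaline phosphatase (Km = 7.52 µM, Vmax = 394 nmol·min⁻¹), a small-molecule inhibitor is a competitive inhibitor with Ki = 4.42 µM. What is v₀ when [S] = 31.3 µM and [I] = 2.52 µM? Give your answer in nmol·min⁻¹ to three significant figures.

With α = 1 + [I]/Ki = 1 + 2.52/4.42 = 1.570, the competitive rate law is v = Vmax[S] / (αKm + [S]).
v = 394×31.3 / (1.570×7.52 + 31.3) = 12330/43.11 = 286 nmol·min⁻¹.

286 nmol·min⁻¹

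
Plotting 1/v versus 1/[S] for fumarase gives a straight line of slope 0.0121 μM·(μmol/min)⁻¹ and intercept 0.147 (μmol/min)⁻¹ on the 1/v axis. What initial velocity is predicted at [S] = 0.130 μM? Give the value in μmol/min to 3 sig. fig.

4.17 μmol/min

The y-intercept is 1/Vmax, so Vmax = 1/0.147 = 6.80 μmol/min.
The slope is Km/Vmax, so Km = 0.0121 × 6.80 = 0.0823 μM.
Then v = 6.80 × 0.130/(0.0823 + 0.130) = 4.17 μmol/min.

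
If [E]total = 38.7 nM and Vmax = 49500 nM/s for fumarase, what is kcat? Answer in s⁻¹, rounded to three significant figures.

1280 s⁻¹

kcat = Vmax/[E]total = 49500 nM/s / 38.7 nM = 1280 s⁻¹.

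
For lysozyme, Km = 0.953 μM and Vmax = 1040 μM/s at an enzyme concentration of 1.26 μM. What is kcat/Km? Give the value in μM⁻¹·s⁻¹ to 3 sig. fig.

866 μM⁻¹·s⁻¹

kcat = Vmax/[E]total = 1040/1.26 = 825 s⁻¹.
kcat/Km = 825/0.953 = 866 μM⁻¹·s⁻¹.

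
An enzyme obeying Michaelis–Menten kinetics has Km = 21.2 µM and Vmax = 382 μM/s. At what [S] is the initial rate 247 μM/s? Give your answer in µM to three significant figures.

38.8 µM

The required fractional saturation is v/Vmax = 247/382 = 0.6466.
Then [S]/(Km+[S]) = 0.6466 ⇒ [S] = 21.2 × 0.6466/(1 − 0.6466) = 38.8 µM.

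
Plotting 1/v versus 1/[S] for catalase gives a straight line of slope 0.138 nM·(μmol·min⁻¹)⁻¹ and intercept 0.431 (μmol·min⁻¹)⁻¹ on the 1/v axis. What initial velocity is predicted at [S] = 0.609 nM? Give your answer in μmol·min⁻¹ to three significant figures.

The y-intercept is 1/Vmax, so Vmax = 1/0.431 = 2.32 μmol·min⁻¹.
The slope is Km/Vmax, so Km = 0.138 × 2.32 = 0.320 nM.
Then v = 2.32 × 0.609/(0.320 + 0.609) = 1.52 μmol·min⁻¹.

1.52 μmol·min⁻¹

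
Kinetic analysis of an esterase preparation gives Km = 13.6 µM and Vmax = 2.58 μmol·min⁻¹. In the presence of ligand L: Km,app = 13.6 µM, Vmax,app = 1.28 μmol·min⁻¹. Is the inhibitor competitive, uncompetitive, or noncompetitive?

noncompetitive

Vmax decreases (2.58 → 1.28 μmol·min⁻¹) while Km is unchanged — pure noncompetitive inhibition.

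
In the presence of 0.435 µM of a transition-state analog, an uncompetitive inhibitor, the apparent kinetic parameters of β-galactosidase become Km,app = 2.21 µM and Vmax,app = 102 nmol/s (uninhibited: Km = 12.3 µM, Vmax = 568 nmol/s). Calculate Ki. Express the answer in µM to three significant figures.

0.0952 µM

Uncompetitive: Vmax,app = Vmax/α (and Km,app = Km/α) with α = 1 + [I]/Ki.
α = Vmax/Vmax,app = 568/102 = 5.569.
Ki = [I]/(α − 1) = 0.435/4.569 = 0.0952 µM.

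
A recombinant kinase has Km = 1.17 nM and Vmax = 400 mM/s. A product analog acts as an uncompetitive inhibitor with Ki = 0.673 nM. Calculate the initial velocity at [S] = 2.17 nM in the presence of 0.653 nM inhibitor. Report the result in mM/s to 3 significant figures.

159 mM/s

α = 1 + [I]/Ki = 1 + 0.653/0.673 = 1.970.
For an uncompetitive inhibitor, both parameters are divided by α, giving Vmax/α and Km/α: Km,app = 0.594 nM, Vmax,app = 203 mM/s.
v = Vmax,app·[S]/(Km,app + [S]) = 203 × 2.17/(0.594 + 2.17) = 159 mM/s.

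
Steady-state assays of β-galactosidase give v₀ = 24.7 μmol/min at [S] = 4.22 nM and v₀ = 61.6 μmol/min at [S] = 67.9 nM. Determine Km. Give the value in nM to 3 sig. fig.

7.46 nM

From v = Vmax[S]/(Km+[S]), each point gives Vmax = v(Km+[S])/[S].
Equating: 24.7(Km+4.22)/4.22 = 61.6(Km+67.9)/67.9.
5.853·Km + 24.7 = 0.9072·Km + 61.6, so (5.853 − 0.9072)·Km = 61.6 − 24.7.
Km = 36.90/4.946 = 7.46 nM; then Vmax = 24.7(7.46+4.22)/4.22 = 68.4 μmol/min.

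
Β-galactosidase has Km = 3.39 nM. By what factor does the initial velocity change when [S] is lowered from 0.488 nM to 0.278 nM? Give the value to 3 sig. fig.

Since Vmax cancels, v₂/v₁ = [S]₂(Km+[S]₁) / [S]₁(Km+[S]₂).
= 0.278×(3.39+0.488) / (0.488×(3.39+0.278)) = 1.078/1.790 = 0.602.

0.602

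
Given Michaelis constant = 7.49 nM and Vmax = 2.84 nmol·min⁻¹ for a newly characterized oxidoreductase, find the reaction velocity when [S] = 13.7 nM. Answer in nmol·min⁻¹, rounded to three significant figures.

v = Vmax·[S]/(Km + [S]) = 2.84 × 13.7 / (7.49 + 13.7)
  = 38.91 / 21.19 = 1.84 nmol·min⁻¹.

1.84 nmol·min⁻¹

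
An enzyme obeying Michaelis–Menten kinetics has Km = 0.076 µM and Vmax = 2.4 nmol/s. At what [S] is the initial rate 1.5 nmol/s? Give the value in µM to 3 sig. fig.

The required fractional saturation is v/Vmax = 1.5/2.4 = 0.6250.
Then [S]/(Km+[S]) = 0.6250 ⇒ [S] = 0.076 × 0.6250/(1 − 0.6250) = 0.127 µM.

0.127 µM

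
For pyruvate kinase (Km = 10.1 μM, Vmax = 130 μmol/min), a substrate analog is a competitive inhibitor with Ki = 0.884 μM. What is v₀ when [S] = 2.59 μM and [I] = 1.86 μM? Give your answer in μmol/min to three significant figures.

9.92 μmol/min

α = 1 + [I]/Ki = 1 + 1.86/0.884 = 3.104.
For a competitive inhibitor, Vmax is unchanged and the apparent Km becomes α·Km: Km,app = 31.4 μM, Vmax,app = 130 μmol/min.
v = Vmax,app·[S]/(Km,app + [S]) = 130 × 2.59/(31.4 + 2.59) = 9.92 μmol/min.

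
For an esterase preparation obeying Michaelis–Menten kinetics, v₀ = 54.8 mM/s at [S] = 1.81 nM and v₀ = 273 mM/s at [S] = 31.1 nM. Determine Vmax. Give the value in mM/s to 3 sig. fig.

From v = Vmax[S]/(Km+[S]), each point gives Vmax = v(Km+[S])/[S].
Equating: 54.8(Km+1.81)/1.81 = 273(Km+31.1)/31.1.
30.28·Km + 54.8 = 8.778·Km + 273, so (30.28 − 8.778)·Km = 273 − 54.8.
Km = 218.2/21.50 = 10.1 nM; then Vmax = 54.8(10.1+1.81)/1.81 = 362 mM/s.

362 mM/s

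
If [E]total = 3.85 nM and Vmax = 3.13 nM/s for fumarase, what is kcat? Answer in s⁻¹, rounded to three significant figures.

0.813 s⁻¹

kcat = Vmax/[E]total = 3.13 nM/s / 3.85 nM = 0.813 s⁻¹.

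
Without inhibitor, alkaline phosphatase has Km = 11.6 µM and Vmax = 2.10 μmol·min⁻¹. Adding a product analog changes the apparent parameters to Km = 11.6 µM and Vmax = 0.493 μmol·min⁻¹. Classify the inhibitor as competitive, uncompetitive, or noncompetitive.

Vmax decreases (2.10 → 0.493 μmol·min⁻¹) while Km is unchanged — pure noncompetitive inhibition.

noncompetitive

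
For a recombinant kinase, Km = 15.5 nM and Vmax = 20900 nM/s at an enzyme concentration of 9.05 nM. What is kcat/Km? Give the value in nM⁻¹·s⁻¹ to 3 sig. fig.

kcat = Vmax/[E]total = 20900/9.05 = 2310 s⁻¹.
kcat/Km = 2310/15.5 = 149 nM⁻¹·s⁻¹.

149 nM⁻¹·s⁻¹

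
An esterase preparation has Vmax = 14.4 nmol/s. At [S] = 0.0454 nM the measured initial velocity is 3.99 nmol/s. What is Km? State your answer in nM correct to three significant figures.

0.118 nM

From v = Vmax[S]/(Km+[S]), Km = [S](Vmax − v)/v.
Km = 0.0454 × (14.4 − 3.99) / 3.99 = 0.4726/3.99 = 0.118 nM.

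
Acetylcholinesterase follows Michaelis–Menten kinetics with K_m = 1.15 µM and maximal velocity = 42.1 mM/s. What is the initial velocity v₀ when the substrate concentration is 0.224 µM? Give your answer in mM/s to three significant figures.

6.86 mM/s

[S]/(Km+[S]) = 0.224/1.374 = 0.1630, the fractional saturation.
v = 0.1630 × Vmax = 0.1630 × 42.1 = 6.86 mM/s.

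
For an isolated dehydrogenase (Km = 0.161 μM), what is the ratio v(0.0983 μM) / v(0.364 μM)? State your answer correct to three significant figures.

0.547

The fractional saturations are [S]/(Km+[S]) = 0.364/0.5250 = 0.6933 and 0.0983/0.2593 = 0.3791.
v₂/v₁ is just their ratio: 0.3791/0.6933 = 0.547.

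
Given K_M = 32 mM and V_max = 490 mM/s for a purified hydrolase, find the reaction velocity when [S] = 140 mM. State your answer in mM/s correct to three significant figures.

v = Vmax·[S]/(Km + [S]) = 490 × 140 / (32 + 140)
  = 68600 / 172.0 = 399 mM/s.

399 mM/s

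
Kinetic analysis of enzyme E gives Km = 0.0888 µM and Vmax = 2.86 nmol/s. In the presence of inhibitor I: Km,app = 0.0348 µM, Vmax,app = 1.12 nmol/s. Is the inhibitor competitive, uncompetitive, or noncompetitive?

uncompetitive

Both Km and Vmax decrease by the same factor (~2.55-fold) — characteristic of uncompetitive inhibition.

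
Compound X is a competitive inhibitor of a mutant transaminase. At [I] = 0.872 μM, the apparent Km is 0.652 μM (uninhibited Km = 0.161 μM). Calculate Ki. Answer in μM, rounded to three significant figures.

Competitive: Km,app = α·Km with α = 1 + [I]/Ki.
α = Km,app/Km = 0.652/0.161 = 4.050.
Ki = [I]/(α − 1) = 0.872/3.050 = 0.286 μM.

0.286 μM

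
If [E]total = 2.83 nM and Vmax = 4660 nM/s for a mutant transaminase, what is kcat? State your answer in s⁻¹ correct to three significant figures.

kcat = Vmax/[E]total = 4660 nM/s / 2.83 nM = 1650 s⁻¹.

1650 s⁻¹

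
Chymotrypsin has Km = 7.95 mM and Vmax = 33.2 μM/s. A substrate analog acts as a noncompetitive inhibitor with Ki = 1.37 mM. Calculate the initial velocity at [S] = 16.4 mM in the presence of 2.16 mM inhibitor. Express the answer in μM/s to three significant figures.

With α = 1 + [I]/Ki = 1 + 2.16/1.37 = 2.577, the noncompetitive rate law is v = (Vmax/α)·[S] / (Km + [S]).
v = (33.2/2.577)×16.4 / (7.95 + 16.4) = 211.3/24.35 = 8.68 μM/s.

8.68 μM/s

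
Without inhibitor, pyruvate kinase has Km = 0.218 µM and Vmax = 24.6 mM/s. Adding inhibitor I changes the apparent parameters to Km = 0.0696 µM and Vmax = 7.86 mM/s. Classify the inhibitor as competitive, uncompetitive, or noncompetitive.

uncompetitive

Both Km and Vmax decrease by the same factor (~3.13-fold) — characteristic of uncompetitive inhibition.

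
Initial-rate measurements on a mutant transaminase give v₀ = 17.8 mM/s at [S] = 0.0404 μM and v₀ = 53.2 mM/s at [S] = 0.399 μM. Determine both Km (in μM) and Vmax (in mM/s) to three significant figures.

In reciprocal form, 1/v = (Km/Vmax)·(1/[S]) + 1/Vmax. The two points give (1/[S], 1/v) = (24.75, 0.05618) and (2.506, 0.01880).
Slope = (0.05618 − 0.01880)/(24.75 − 2.506) = 0.001680; intercept = 0.05618 − 0.001680×24.75 = 0.01459.
Vmax = 1/intercept = 68.6 mM/s; Km = slope × Vmax = 0.001680 × 68.6 = 0.115 μM.

Km = 0.115 μM; Vmax = 68.6 mM/s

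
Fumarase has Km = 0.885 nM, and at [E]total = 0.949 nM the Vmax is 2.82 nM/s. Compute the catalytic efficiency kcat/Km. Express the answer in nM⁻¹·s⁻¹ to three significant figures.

3.36 nM⁻¹·s⁻¹

kcat = Vmax/[E]total = 2.82/0.949 = 2.97 s⁻¹.
kcat/Km = 2.97/0.885 = 3.36 nM⁻¹·s⁻¹.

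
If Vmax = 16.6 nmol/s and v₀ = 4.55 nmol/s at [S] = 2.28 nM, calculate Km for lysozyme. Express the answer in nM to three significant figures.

v/Vmax = 4.55/16.6 = 0.2741 = [S]/(Km+[S]).
So Km + [S] = [S]/0.2741 = 8.318 nM, giving Km = 8.318 − 2.28 = 6.04 nM.

6.04 nM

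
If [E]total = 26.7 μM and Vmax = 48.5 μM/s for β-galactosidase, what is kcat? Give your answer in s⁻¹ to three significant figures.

1.82 s⁻¹

kcat = Vmax/[E]total = 48.5 μM/s / 26.7 μM = 1.82 s⁻¹.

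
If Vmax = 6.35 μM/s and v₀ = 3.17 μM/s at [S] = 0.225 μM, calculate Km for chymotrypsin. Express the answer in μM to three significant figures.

0.226 μM

v/Vmax = 3.17/6.35 = 0.4992 = [S]/(Km+[S]).
So Km + [S] = [S]/0.4992 = 0.4507 μM, giving Km = 0.4507 − 0.225 = 0.226 μM.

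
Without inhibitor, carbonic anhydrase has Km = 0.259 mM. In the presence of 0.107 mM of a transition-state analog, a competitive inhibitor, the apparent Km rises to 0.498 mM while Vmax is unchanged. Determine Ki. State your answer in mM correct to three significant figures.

Competitive: Km,app = α·Km with α = 1 + [I]/Ki.
α = Km,app/Km = 0.498/0.259 = 1.923.
Ki = [I]/(α − 1) = 0.107/0.9228 = 0.116 mM.

0.116 mM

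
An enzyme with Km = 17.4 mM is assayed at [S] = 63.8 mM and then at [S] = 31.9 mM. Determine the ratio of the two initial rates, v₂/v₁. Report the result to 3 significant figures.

The fractional saturations are [S]/(Km+[S]) = 63.8/81.20 = 0.7857 and 31.9/49.30 = 0.6471.
v₂/v₁ is just their ratio: 0.6471/0.7857 = 0.824.

0.824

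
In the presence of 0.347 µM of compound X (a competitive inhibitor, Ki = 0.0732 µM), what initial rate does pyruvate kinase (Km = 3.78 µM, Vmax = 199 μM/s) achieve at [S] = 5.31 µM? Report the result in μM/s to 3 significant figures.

39.1 μM/s

α = 1 + [I]/Ki = 1 + 0.347/0.0732 = 5.740.
For a competitive inhibitor, Vmax is unchanged and the apparent Km becomes α·Km: Km,app = 21.7 µM, Vmax,app = 199 μM/s.
v = Vmax,app·[S]/(Km,app + [S]) = 199 × 5.31/(21.7 + 5.31) = 39.1 μM/s.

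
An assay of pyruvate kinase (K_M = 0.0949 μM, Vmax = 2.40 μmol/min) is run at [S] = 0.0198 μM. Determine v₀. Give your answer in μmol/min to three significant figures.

[S]/(Km+[S]) = 0.0198/0.1147 = 0.1726, the fractional saturation.
v = 0.1726 × Vmax = 0.1726 × 2.40 = 0.414 μmol/min.

0.414 μmol/min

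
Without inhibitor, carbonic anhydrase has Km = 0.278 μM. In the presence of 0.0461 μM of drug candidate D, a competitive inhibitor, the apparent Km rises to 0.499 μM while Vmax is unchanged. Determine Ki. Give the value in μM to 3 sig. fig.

Competitive: Km,app = α·Km with α = 1 + [I]/Ki.
α = Km,app/Km = 0.499/0.278 = 1.795.
Ki = [I]/(α − 1) = 0.0461/0.7950 = 0.0580 μM.

0.0580 μM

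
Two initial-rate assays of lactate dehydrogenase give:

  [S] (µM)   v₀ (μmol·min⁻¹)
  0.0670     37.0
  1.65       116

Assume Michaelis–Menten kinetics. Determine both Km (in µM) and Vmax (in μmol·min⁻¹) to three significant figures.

Km = 0.164 µM; Vmax = 128 μmol·min⁻¹

From v = Vmax[S]/(Km+[S]), each point gives Vmax = v(Km+[S])/[S].
Equating: 37.0(Km+0.0670)/0.0670 = 116(Km+1.65)/1.65.
552.2·Km + 37.0 = 70.30·Km + 116, so (552.2 − 70.30)·Km = 116 − 37.0.
Km = 79.00/481.9 = 0.164 µM; then Vmax = 37.0(0.164+0.0670)/0.0670 = 128 μmol·min⁻¹.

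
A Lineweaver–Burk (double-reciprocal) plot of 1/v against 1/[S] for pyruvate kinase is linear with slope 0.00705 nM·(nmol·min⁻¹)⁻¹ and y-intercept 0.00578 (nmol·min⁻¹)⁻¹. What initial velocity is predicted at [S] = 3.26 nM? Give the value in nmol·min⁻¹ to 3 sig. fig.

The y-intercept is 1/Vmax, so Vmax = 1/0.00578 = 173 nmol·min⁻¹.
The slope is Km/Vmax, so Km = 0.00705 × 173 = 1.22 nM.
Then v = 173 × 3.26/(1.22 + 3.26) = 126 nmol·min⁻¹.

126 nmol·min⁻¹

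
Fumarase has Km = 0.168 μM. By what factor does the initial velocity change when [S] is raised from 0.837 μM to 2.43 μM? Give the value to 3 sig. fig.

1.12

The fractional saturations are [S]/(Km+[S]) = 0.837/1.005 = 0.8328 and 2.43/2.598 = 0.9353.
v₂/v₁ is just their ratio: 0.9353/0.8328 = 1.12.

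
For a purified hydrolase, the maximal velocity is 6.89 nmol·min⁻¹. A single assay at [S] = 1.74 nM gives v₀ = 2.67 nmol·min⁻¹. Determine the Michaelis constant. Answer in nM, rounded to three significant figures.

From v = Vmax[S]/(Km+[S]), Km = [S](Vmax − v)/v.
Km = 1.74 × (6.89 − 2.67) / 2.67 = 7.343/2.67 = 2.75 nM.

2.75 nM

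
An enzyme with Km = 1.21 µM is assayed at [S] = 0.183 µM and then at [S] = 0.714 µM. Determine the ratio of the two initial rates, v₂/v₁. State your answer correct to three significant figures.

2.82

The fractional saturations are [S]/(Km+[S]) = 0.183/1.393 = 0.1314 and 0.714/1.924 = 0.3711.
v₂/v₁ is just their ratio: 0.3711/0.1314 = 2.82.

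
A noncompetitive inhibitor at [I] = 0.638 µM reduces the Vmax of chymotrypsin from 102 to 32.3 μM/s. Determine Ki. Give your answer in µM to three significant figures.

0.296 µM

Noncompetitive: Vmax,app = Vmax/α with α = 1 + [I]/Ki.
α = Vmax/Vmax,app = 102/32.3 = 3.158.
Ki = [I]/(α − 1) = 0.638/2.158 = 0.296 µM.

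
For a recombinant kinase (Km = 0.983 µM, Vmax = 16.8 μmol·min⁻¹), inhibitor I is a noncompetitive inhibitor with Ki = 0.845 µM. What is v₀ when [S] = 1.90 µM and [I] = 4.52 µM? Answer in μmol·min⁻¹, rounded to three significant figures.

1.74 μmol·min⁻¹

α = 1 + [I]/Ki = 1 + 4.52/0.845 = 6.349.
For a noncompetitive inhibitor, Vmax is reduced to Vmax/α while Km is unchanged: Km,app = 0.983 µM, Vmax,app = 2.65 μmol·min⁻¹.
v = Vmax,app·[S]/(Km,app + [S]) = 2.65 × 1.90/(0.983 + 1.90) = 1.74 μmol·min⁻¹.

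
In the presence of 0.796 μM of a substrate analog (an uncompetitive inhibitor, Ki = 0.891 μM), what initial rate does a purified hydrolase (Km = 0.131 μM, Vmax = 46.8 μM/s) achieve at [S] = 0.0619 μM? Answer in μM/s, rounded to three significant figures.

α = 1 + [I]/Ki = 1 + 0.796/0.891 = 1.893.
For an uncompetitive inhibitor, both parameters are divided by α, giving Vmax/α and Km/α: Km,app = 0.0692 μM, Vmax,app = 24.7 μM/s.
v = Vmax,app·[S]/(Km,app + [S]) = 24.7 × 0.0619/(0.0692 + 0.0619) = 11.7 μM/s.

11.7 μM/s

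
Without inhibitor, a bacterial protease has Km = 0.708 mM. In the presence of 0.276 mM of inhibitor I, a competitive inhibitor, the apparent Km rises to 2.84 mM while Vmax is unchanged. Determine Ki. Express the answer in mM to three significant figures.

0.0917 mM

Competitive: Km,app = α·Km with α = 1 + [I]/Ki.
α = Km,app/Km = 2.84/0.708 = 4.011.
Since α = 1 + [I]/Ki, [I]/Ki = 4.011 − 1 = 3.011 and Ki = 0.276/3.011 = 0.0917 mM.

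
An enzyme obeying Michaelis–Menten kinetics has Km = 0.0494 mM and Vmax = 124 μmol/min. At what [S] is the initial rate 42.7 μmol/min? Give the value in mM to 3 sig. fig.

Rearranging v = Vmax[S]/(Km+[S]) gives [S] = Km·v/(Vmax − v).
[S] = 0.0494 × 42.7 / (124 − 42.7) = 2.109/81.30 = 0.0259 mM.

0.0259 mM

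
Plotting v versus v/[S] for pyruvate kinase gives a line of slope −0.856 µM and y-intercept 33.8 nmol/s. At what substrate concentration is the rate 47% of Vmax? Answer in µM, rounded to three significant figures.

The Eadie–Hofstee slope gives Km = 0.856 µM (slope = −Km).
v/Vmax = [S]/(Km+[S]) = 0.47 ⇒ [S] = Km·0.47/(1−0.47) = 0.856 × 0.8868 = 0.759 µM.

0.759 µM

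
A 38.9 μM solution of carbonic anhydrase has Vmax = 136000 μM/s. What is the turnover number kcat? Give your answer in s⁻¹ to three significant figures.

3500 s⁻¹

kcat = Vmax/[E]total = 136000 μM/s / 38.9 μM = 3500 s⁻¹.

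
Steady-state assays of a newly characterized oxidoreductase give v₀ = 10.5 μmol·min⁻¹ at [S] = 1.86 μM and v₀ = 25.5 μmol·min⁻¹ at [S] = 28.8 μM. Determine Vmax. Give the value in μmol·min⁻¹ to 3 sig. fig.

28.3 μmol·min⁻¹

In reciprocal form, 1/v = (Km/Vmax)·(1/[S]) + 1/Vmax. The two points give (1/[S], 1/v) = (0.5376, 0.09524) and (0.03472, 0.03922).
Slope = (0.09524 − 0.03922)/(0.5376 − 0.03472) = 0.1114; intercept = 0.09524 − 0.1114×0.5376 = 0.03535.
Vmax = 1/intercept = 28.3 μmol·min⁻¹; Km = slope × Vmax = 0.1114 × 28.3 = 3.15 μM.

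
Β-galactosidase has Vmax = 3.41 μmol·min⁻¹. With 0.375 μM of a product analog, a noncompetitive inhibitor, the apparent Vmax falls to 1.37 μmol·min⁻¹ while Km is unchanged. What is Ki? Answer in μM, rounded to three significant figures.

Noncompetitive: Vmax,app = Vmax/α with α = 1 + [I]/Ki.
α = Vmax/Vmax,app = 3.41/1.37 = 2.489.
Since α = 1 + [I]/Ki, [I]/Ki = 2.489 − 1 = 1.489 and Ki = 0.375/1.489 = 0.252 μM.

0.252 μM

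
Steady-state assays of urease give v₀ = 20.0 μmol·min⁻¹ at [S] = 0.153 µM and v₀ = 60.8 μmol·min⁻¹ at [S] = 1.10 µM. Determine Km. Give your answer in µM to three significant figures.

From v = Vmax[S]/(Km+[S]), each point gives Vmax = v(Km+[S])/[S].
Equating: 20.0(Km+0.153)/0.153 = 60.8(Km+1.10)/1.10.
130.7·Km + 20.0 = 55.27·Km + 60.8, so (130.7 − 55.27)·Km = 60.8 − 20.0.
Km = 40.80/75.45 = 0.541 µM; then Vmax = 20.0(0.541+0.153)/0.153 = 90.7 μmol·min⁻¹.

0.541 µM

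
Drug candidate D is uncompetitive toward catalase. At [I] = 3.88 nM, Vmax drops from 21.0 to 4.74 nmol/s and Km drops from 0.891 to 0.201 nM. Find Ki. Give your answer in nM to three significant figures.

1.13 nM

Uncompetitive: Vmax,app = Vmax/α (and Km,app = Km/α) with α = 1 + [I]/Ki.
α = Vmax/Vmax,app = 21.0/4.74 = 4.430.
Ki = [I]/(α − 1) = 3.88/3.430 = 1.13 nM.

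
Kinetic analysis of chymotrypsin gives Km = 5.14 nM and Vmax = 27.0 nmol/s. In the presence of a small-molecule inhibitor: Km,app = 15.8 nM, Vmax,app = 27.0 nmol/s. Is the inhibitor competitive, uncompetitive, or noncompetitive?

Km increases (5.14 → 15.8 nM) while Vmax is unchanged — the hallmark of competitive inhibition.

competitive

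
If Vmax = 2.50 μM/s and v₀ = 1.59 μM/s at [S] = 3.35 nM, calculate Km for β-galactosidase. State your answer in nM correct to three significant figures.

1.92 nM

v/Vmax = 1.59/2.50 = 0.6360 = [S]/(Km+[S]).
So Km + [S] = [S]/0.6360 = 5.267 nM, giving Km = 5.267 − 3.35 = 1.92 nM.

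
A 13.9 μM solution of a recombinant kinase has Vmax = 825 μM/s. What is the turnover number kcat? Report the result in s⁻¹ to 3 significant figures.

59.4 s⁻¹

kcat = Vmax/[E]total = 825 μM/s / 13.9 μM = 59.4 s⁻¹.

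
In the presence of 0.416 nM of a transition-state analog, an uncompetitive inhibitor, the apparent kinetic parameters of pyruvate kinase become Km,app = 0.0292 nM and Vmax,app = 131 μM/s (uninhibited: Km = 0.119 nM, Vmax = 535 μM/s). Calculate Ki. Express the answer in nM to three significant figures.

0.135 nM

Uncompetitive: Vmax,app = Vmax/α (and Km,app = Km/α) with α = 1 + [I]/Ki.
α = Vmax/Vmax,app = 535/131 = 4.084.
Since α = 1 + [I]/Ki, [I]/Ki = 4.084 − 1 = 3.084 and Ki = 0.416/3.084 = 0.135 nM.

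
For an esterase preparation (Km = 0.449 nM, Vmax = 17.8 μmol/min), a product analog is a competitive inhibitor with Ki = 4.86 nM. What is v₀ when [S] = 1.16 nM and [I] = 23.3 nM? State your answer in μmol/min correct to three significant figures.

With α = 1 + [I]/Ki = 1 + 23.3/4.86 = 5.794, the competitive rate law is v = Vmax[S] / (αKm + [S]).
v = 17.8×1.16 / (5.794×0.449 + 1.16) = 20.65/3.762 = 5.49 μmol/min.

5.49 μmol/min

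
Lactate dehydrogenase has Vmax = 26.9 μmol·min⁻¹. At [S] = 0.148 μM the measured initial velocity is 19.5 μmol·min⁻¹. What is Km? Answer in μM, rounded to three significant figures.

From v = Vmax[S]/(Km+[S]), Km = [S](Vmax − v)/v.
Km = 0.148 × (26.9 − 19.5) / 19.5 = 1.095/19.5 = 0.0562 μM.

0.0562 μM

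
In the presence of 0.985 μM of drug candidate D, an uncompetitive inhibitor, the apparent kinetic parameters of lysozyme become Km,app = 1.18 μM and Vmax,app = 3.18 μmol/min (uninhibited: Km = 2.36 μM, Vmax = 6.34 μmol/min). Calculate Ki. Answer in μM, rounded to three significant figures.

Uncompetitive: Vmax,app = Vmax/α (and Km,app = Km/α) with α = 1 + [I]/Ki.
α = Vmax/Vmax,app = 6.34/3.18 = 1.994.
Since α = 1 + [I]/Ki, [I]/Ki = 1.994 − 1 = 0.9937 and Ki = 0.985/0.9937 = 0.991 μM.

0.991 μM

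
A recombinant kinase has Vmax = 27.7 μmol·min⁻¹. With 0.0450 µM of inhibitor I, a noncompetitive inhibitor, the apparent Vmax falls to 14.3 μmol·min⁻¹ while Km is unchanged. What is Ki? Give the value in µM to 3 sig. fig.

0.0480 µM

Noncompetitive: Vmax,app = Vmax/α with α = 1 + [I]/Ki.
α = Vmax/Vmax,app = 27.7/14.3 = 1.937.
Since α = 1 + [I]/Ki, [I]/Ki = 1.937 − 1 = 0.9371 and Ki = 0.0450/0.9371 = 0.0480 µM.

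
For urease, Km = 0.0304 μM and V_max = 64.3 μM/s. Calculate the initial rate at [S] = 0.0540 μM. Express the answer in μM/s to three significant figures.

41.1 μM/s

[S]/(Km+[S]) = 0.0540/0.08440 = 0.6398, the fractional saturation.
v = 0.6398 × Vmax = 0.6398 × 64.3 = 41.1 μM/s.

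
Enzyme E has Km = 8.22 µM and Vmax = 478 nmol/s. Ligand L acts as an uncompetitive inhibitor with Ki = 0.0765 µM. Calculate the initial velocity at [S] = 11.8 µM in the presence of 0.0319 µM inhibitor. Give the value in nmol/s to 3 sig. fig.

α = 1 + [I]/Ki = 1 + 0.0319/0.0765 = 1.417.
For an uncompetitive inhibitor, both parameters are divided by α, giving Vmax/α and Km/α: Km,app = 5.80 µM, Vmax,app = 337 nmol/s.
v = Vmax,app·[S]/(Km,app + [S]) = 337 × 11.8/(5.80 + 11.8) = 226 nmol/s.

226 nmol/s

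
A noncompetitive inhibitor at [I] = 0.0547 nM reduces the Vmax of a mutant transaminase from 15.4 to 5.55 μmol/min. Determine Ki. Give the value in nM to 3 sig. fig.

Noncompetitive: Vmax,app = Vmax/α with α = 1 + [I]/Ki.
α = Vmax/Vmax,app = 15.4/5.55 = 2.775.
Ki = [I]/(α − 1) = 0.0547/1.775 = 0.0308 nM.

0.0308 nM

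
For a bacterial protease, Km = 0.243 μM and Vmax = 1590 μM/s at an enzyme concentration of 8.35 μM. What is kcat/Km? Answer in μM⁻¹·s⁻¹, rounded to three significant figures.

kcat = Vmax/[E]total = 1590/8.35 = 190 s⁻¹.
kcat/Km = 190/0.243 = 784 μM⁻¹·s⁻¹.

784 μM⁻¹·s⁻¹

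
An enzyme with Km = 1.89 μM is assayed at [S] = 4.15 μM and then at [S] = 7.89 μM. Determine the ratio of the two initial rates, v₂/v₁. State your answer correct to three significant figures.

1.17

Since Vmax cancels, v₂/v₁ = [S]₂(Km+[S]₁) / [S]₁(Km+[S]₂).
= 7.89×(1.89+4.15) / (4.15×(1.89+7.89)) = 47.66/40.59 = 1.17.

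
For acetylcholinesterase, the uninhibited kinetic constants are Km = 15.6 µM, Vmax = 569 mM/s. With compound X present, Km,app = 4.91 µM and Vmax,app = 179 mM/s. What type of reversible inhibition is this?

uncompetitive

Both Km and Vmax decrease by the same factor (~3.18-fold) — characteristic of uncompetitive inhibition.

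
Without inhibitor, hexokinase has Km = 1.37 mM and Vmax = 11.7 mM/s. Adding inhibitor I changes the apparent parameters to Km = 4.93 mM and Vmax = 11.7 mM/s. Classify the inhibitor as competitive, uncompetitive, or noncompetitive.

Km increases (1.37 → 4.93 mM) while Vmax is unchanged — the hallmark of competitive inhibition.

competitive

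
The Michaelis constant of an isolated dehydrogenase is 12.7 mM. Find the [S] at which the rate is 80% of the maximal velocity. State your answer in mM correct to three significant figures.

v/Vmax = [S]/(Km+[S]) = 0.8, so [S] = Km·0.8/(1 − 0.8) = 12.7 × 4.000.
[S] = 50.8 mM.

50.8 mM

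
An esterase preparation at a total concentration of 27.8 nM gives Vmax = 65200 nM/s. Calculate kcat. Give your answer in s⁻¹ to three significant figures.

kcat = Vmax/[E]total = 65200 nM/s / 27.8 nM = 2350 s⁻¹.

2350 s⁻¹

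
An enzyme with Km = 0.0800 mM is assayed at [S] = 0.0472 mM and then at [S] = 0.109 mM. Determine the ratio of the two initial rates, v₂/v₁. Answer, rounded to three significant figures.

The fractional saturations are [S]/(Km+[S]) = 0.0472/0.1272 = 0.3711 and 0.109/0.1890 = 0.5767.
v₂/v₁ is just their ratio: 0.5767/0.3711 = 1.55.

1.55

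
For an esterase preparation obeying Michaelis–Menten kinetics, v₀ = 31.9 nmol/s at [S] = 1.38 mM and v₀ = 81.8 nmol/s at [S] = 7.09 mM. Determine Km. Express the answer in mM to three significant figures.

In reciprocal form, 1/v = (Km/Vmax)·(1/[S]) + 1/Vmax. The two points give (1/[S], 1/v) = (0.7246, 0.03135) and (0.1410, 0.01222).
Slope = (0.03135 − 0.01222)/(0.7246 − 0.1410) = 0.03277; intercept = 0.03135 − 0.03277×0.7246 = 0.007603.
Vmax = 1/intercept = 132 nmol/s; Km = slope × Vmax = 0.03277 × 132 = 4.31 mM.

4.31 mM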